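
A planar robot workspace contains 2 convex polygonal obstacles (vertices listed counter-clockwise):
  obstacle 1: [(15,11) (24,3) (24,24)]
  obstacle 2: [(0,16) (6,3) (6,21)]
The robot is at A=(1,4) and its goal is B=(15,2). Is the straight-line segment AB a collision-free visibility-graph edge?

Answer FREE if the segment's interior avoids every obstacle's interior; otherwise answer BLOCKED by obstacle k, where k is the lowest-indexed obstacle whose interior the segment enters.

BLOCKED by obstacle 2

Obstacle 1 [(15,11) (24,3) (24,24)]:
  edge (15,11)–(24,3): clear
  edge (24,3)–(24,24): clear
  edge (24,24)–(15,11): clear
  midpoint (8,3) outside
  → clear
Obstacle 2 [(0,16) (6,3) (6,21)]:
  edge (0,16)–(6,3): crosses AB
  edge (6,3)–(6,21): crosses AB
  edge (6,21)–(0,16): clear
  → BLOCKED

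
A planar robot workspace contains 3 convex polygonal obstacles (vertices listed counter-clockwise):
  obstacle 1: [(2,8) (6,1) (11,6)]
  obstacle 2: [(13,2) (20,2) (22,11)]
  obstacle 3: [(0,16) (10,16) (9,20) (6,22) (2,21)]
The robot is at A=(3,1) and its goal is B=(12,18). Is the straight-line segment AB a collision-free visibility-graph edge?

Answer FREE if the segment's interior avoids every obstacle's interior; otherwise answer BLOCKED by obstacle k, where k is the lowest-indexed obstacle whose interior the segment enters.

Obstacle 1 [(2,8) (6,1) (11,6)]:
  edge (2,8)–(6,1): crosses AB
  edge (6,1)–(11,6): clear
  edge (11,6)–(2,8): crosses AB
  → BLOCKED
Obstacle 2 [(13,2) (20,2) (22,11)]:
  edge (13,2)–(20,2): clear
  edge (20,2)–(22,11): clear
  edge (22,11)–(13,2): clear
  midpoint (15/2,19/2) outside
  → clear
Obstacle 3 [(0,16) (10,16) (9,20) (6,22) (2,21)]:
  edge (0,16)–(10,16): clear
  edge (10,16)–(9,20): clear
  edge (9,20)–(6,22): clear
  edge (6,22)–(2,21): clear
  edge (2,21)–(0,16): clear
  midpoint (15/2,19/2) outside
  → clear

BLOCKED by obstacle 1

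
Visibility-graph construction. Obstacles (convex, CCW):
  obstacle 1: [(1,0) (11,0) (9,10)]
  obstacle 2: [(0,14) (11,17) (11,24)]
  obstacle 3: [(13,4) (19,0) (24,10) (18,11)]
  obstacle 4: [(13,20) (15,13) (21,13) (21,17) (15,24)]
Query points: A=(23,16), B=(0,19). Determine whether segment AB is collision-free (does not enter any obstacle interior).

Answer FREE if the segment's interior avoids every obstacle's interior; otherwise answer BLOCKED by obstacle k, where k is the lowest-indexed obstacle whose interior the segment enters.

Obstacle 1 [(1,0) (11,0) (9,10)]:
  edge (1,0)–(11,0): clear
  edge (11,0)–(9,10): clear
  edge (9,10)–(1,0): clear
  midpoint (23/2,35/2) outside
  → clear
Obstacle 2 [(0,14) (11,17) (11,24)]:
  edge (0,14)–(11,17): clear
  edge (11,17)–(11,24): crosses AB
  edge (11,24)–(0,14): crosses AB
  → BLOCKED
Obstacle 3 [(13,4) (19,0) (24,10) (18,11)]:
  edge (13,4)–(19,0): clear
  edge (19,0)–(24,10): clear
  edge (24,10)–(18,11): clear
  edge (18,11)–(13,4): clear
  midpoint (23/2,35/2) outside
  → clear
Obstacle 4 [(13,20) (15,13) (21,13) (21,17) (15,24)]:
  edge (13,20)–(15,13): crosses AB
  edge (15,13)–(21,13): clear
  edge (21,13)–(21,17): crosses AB
  edge (21,17)–(15,24): clear
  edge (15,24)–(13,20): clear
  → BLOCKED

BLOCKED by obstacle 2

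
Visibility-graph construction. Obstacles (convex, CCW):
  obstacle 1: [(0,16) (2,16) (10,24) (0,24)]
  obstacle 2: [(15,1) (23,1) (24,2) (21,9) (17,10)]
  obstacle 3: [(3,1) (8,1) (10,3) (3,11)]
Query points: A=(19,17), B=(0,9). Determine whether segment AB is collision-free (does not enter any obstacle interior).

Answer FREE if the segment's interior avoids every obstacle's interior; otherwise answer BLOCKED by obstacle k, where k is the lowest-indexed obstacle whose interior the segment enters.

Obstacle 1 [(0,16) (2,16) (10,24) (0,24)]:
  edge (0,16)–(2,16): clear
  edge (2,16)–(10,24): clear
  edge (10,24)–(0,24): clear
  edge (0,24)–(0,16): clear
  midpoint (19/2,13) outside
  → clear
Obstacle 2 [(15,1) (23,1) (24,2) (21,9) (17,10)]:
  edge (15,1)–(23,1): clear
  edge (23,1)–(24,2): clear
  edge (24,2)–(21,9): clear
  edge (21,9)–(17,10): clear
  edge (17,10)–(15,1): clear
  midpoint (19/2,13) outside
  → clear
Obstacle 3 [(3,1) (8,1) (10,3) (3,11)]:
  edge (3,1)–(8,1): clear
  edge (8,1)–(10,3): clear
  edge (10,3)–(3,11): crosses AB
  edge (3,11)–(3,1): crosses AB
  → BLOCKED

BLOCKED by obstacle 3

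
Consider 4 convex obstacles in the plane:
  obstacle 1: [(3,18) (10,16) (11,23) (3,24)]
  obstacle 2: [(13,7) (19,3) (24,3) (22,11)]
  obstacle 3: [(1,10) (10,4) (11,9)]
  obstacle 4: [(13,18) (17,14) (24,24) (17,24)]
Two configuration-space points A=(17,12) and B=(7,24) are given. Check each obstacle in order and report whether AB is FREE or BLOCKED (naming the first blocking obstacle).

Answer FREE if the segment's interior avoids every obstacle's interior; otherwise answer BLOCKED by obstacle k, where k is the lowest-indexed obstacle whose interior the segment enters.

Obstacle 1 [(3,18) (10,16) (11,23) (3,24)]:
  edge (3,18)–(10,16): clear
  edge (10,16)–(11,23): crosses AB
  edge (11,23)–(3,24): crosses AB
  edge (3,24)–(3,18): clear
  → BLOCKED
Obstacle 2 [(13,7) (19,3) (24,3) (22,11)]:
  edge (13,7)–(19,3): clear
  edge (19,3)–(24,3): clear
  edge (24,3)–(22,11): clear
  edge (22,11)–(13,7): clear
  midpoint (12,18) outside
  → clear
Obstacle 3 [(1,10) (10,4) (11,9)]:
  edge (1,10)–(10,4): clear
  edge (10,4)–(11,9): clear
  edge (11,9)–(1,10): clear
  midpoint (12,18) outside
  → clear
Obstacle 4 [(13,18) (17,14) (24,24) (17,24)]:
  edge (13,18)–(17,14): clear
  edge (17,14)–(24,24): clear
  edge (24,24)–(17,24): clear
  edge (17,24)–(13,18): clear
  midpoint (12,18) outside
  → clear

BLOCKED by obstacle 1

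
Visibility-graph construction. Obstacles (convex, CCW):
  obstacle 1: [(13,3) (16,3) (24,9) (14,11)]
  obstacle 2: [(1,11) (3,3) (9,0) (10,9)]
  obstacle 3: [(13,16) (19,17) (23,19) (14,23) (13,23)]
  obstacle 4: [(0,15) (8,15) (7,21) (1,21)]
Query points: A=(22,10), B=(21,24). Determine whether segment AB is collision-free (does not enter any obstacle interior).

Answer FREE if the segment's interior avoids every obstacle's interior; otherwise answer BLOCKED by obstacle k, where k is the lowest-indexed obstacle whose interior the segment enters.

BLOCKED by obstacle 3

Obstacle 1 [(13,3) (16,3) (24,9) (14,11)]:
  edge (13,3)–(16,3): clear
  edge (16,3)–(24,9): clear
  edge (24,9)–(14,11): clear
  edge (14,11)–(13,3): clear
  midpoint (43/2,17) outside
  → clear
Obstacle 2 [(1,11) (3,3) (9,0) (10,9)]:
  edge (1,11)–(3,3): clear
  edge (3,3)–(9,0): clear
  edge (9,0)–(10,9): clear
  edge (10,9)–(1,11): clear
  midpoint (43/2,17) outside
  → clear
Obstacle 3 [(13,16) (19,17) (23,19) (14,23) (13,23)]:
  edge (13,16)–(19,17): clear
  edge (19,17)–(23,19): crosses AB
  edge (23,19)–(14,23): crosses AB
  edge (14,23)–(13,23): clear
  edge (13,23)–(13,16): clear
  → BLOCKED
Obstacle 4 [(0,15) (8,15) (7,21) (1,21)]:
  edge (0,15)–(8,15): clear
  edge (8,15)–(7,21): clear
  edge (7,21)–(1,21): clear
  edge (1,21)–(0,15): clear
  midpoint (43/2,17) outside
  → clear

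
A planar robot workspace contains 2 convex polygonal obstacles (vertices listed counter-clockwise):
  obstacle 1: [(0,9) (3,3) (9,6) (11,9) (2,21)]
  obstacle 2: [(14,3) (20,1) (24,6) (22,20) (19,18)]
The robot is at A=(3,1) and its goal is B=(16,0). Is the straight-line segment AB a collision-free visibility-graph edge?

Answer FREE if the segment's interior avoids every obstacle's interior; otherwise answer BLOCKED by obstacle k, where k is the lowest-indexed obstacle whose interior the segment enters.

Obstacle 1 [(0,9) (3,3) (9,6) (11,9) (2,21)]:
  edge (0,9)–(3,3): clear
  edge (3,3)–(9,6): clear
  edge (9,6)–(11,9): clear
  edge (11,9)–(2,21): clear
  edge (2,21)–(0,9): clear
  midpoint (19/2,1/2) outside
  → clear
Obstacle 2 [(14,3) (20,1) (24,6) (22,20) (19,18)]:
  edge (14,3)–(20,1): clear
  edge (20,1)–(24,6): clear
  edge (24,6)–(22,20): clear
  edge (22,20)–(19,18): clear
  edge (19,18)–(14,3): clear
  midpoint (19/2,1/2) outside
  → clear

FREE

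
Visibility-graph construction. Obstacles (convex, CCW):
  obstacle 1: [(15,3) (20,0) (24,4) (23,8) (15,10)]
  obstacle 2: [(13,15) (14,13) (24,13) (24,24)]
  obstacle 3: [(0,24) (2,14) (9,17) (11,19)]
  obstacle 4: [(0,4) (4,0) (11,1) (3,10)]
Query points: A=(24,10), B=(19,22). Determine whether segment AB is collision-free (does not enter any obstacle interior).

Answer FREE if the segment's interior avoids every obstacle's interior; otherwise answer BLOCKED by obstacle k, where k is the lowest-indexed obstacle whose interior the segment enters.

BLOCKED by obstacle 2

Obstacle 1 [(15,3) (20,0) (24,4) (23,8) (15,10)]:
  edge (15,3)–(20,0): clear
  edge (20,0)–(24,4): clear
  edge (24,4)–(23,8): clear
  edge (23,8)–(15,10): clear
  edge (15,10)–(15,3): clear
  midpoint (43/2,16) outside
  → clear
Obstacle 2 [(13,15) (14,13) (24,13) (24,24)]:
  edge (13,15)–(14,13): clear
  edge (14,13)–(24,13): crosses AB
  edge (24,13)–(24,24): clear
  edge (24,24)–(13,15): crosses AB
  → BLOCKED
Obstacle 3 [(0,24) (2,14) (9,17) (11,19)]:
  edge (0,24)–(2,14): clear
  edge (2,14)–(9,17): clear
  edge (9,17)–(11,19): clear
  edge (11,19)–(0,24): clear
  midpoint (43/2,16) outside
  → clear
Obstacle 4 [(0,4) (4,0) (11,1) (3,10)]:
  edge (0,4)–(4,0): clear
  edge (4,0)–(11,1): clear
  edge (11,1)–(3,10): clear
  edge (3,10)–(0,4): clear
  midpoint (43/2,16) outside
  → clear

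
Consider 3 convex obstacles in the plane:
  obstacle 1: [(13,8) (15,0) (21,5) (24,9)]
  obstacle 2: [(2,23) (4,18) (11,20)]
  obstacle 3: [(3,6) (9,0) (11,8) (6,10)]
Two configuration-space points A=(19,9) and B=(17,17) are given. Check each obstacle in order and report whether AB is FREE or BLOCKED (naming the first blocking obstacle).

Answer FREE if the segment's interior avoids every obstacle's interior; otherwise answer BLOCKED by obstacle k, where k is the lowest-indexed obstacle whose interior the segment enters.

FREE

Obstacle 1 [(13,8) (15,0) (21,5) (24,9)]:
  edge (13,8)–(15,0): clear
  edge (15,0)–(21,5): clear
  edge (21,5)–(24,9): clear
  edge (24,9)–(13,8): clear
  midpoint (18,13) outside
  → clear
Obstacle 2 [(2,23) (4,18) (11,20)]:
  edge (2,23)–(4,18): clear
  edge (4,18)–(11,20): clear
  edge (11,20)–(2,23): clear
  midpoint (18,13) outside
  → clear
Obstacle 3 [(3,6) (9,0) (11,8) (6,10)]:
  edge (3,6)–(9,0): clear
  edge (9,0)–(11,8): clear
  edge (11,8)–(6,10): clear
  edge (6,10)–(3,6): clear
  midpoint (18,13) outside
  → clear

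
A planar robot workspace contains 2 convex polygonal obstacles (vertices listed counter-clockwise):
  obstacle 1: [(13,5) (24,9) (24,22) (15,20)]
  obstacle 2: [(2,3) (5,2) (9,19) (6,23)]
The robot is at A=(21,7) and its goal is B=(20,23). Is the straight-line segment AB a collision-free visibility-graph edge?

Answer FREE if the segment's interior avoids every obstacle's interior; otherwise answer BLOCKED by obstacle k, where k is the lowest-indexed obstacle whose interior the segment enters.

BLOCKED by obstacle 1

Obstacle 1 [(13,5) (24,9) (24,22) (15,20)]:
  edge (13,5)–(24,9): crosses AB
  edge (24,9)–(24,22): clear
  edge (24,22)–(15,20): crosses AB
  edge (15,20)–(13,5): clear
  → BLOCKED
Obstacle 2 [(2,3) (5,2) (9,19) (6,23)]:
  edge (2,3)–(5,2): clear
  edge (5,2)–(9,19): clear
  edge (9,19)–(6,23): clear
  edge (6,23)–(2,3): clear
  midpoint (41/2,15) outside
  → clear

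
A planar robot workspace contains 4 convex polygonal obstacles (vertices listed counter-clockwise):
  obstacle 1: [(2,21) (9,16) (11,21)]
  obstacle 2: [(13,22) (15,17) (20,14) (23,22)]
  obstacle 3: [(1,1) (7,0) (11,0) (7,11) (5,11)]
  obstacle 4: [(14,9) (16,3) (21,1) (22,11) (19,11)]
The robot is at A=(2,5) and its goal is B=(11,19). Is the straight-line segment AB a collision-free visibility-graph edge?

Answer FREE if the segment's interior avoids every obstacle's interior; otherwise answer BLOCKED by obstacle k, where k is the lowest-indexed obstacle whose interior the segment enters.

BLOCKED by obstacle 3

Obstacle 1 [(2,21) (9,16) (11,21)]:
  edge (2,21)–(9,16): clear
  edge (9,16)–(11,21): clear
  edge (11,21)–(2,21): clear
  midpoint (13/2,12) outside
  → clear
Obstacle 2 [(13,22) (15,17) (20,14) (23,22)]:
  edge (13,22)–(15,17): clear
  edge (15,17)–(20,14): clear
  edge (20,14)–(23,22): clear
  edge (23,22)–(13,22): clear
  midpoint (13/2,12) outside
  → clear
Obstacle 3 [(1,1) (7,0) (11,0) (7,11) (5,11)]:
  edge (1,1)–(7,0): clear
  edge (7,0)–(11,0): clear
  edge (11,0)–(7,11): clear
  edge (7,11)–(5,11): crosses AB
  edge (5,11)–(1,1): crosses AB
  → BLOCKED
Obstacle 4 [(14,9) (16,3) (21,1) (22,11) (19,11)]:
  edge (14,9)–(16,3): clear
  edge (16,3)–(21,1): clear
  edge (21,1)–(22,11): clear
  edge (22,11)–(19,11): clear
  edge (19,11)–(14,9): clear
  midpoint (13/2,12) outside
  → clear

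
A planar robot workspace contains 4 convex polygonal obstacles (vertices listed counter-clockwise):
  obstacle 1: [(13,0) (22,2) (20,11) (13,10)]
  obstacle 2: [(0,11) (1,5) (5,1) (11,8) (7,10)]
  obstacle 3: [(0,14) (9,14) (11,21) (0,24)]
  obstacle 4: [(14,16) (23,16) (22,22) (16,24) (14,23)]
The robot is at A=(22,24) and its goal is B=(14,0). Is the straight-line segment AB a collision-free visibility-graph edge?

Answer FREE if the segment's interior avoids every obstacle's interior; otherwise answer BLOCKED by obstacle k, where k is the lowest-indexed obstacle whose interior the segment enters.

BLOCKED by obstacle 1

Obstacle 1 [(13,0) (22,2) (20,11) (13,10)]:
  edge (13,0)–(22,2): crosses AB
  edge (22,2)–(20,11): clear
  edge (20,11)–(13,10): crosses AB
  edge (13,10)–(13,0): clear
  → BLOCKED
Obstacle 2 [(0,11) (1,5) (5,1) (11,8) (7,10)]:
  edge (0,11)–(1,5): clear
  edge (1,5)–(5,1): clear
  edge (5,1)–(11,8): clear
  edge (11,8)–(7,10): clear
  edge (7,10)–(0,11): clear
  midpoint (18,12) outside
  → clear
Obstacle 3 [(0,14) (9,14) (11,21) (0,24)]:
  edge (0,14)–(9,14): clear
  edge (9,14)–(11,21): clear
  edge (11,21)–(0,24): clear
  edge (0,24)–(0,14): clear
  midpoint (18,12) outside
  → clear
Obstacle 4 [(14,16) (23,16) (22,22) (16,24) (14,23)]:
  edge (14,16)–(23,16): crosses AB
  edge (23,16)–(22,22): clear
  edge (22,22)–(16,24): crosses AB
  edge (16,24)–(14,23): clear
  edge (14,23)–(14,16): clear
  → BLOCKED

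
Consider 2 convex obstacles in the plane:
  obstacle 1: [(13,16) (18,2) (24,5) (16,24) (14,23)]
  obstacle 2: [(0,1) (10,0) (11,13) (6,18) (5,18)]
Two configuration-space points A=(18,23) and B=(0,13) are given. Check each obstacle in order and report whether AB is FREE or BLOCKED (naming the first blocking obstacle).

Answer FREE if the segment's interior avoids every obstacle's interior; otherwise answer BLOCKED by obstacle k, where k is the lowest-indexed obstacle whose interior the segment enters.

BLOCKED by obstacle 1

Obstacle 1 [(13,16) (18,2) (24,5) (16,24) (14,23)]:
  edge (13,16)–(18,2): clear
  edge (18,2)–(24,5): clear
  edge (24,5)–(16,24): crosses AB
  edge (16,24)–(14,23): clear
  edge (14,23)–(13,16): crosses AB
  → BLOCKED
Obstacle 2 [(0,1) (10,0) (11,13) (6,18) (5,18)]:
  edge (0,1)–(10,0): clear
  edge (10,0)–(11,13): clear
  edge (11,13)–(6,18): crosses AB
  edge (6,18)–(5,18): clear
  edge (5,18)–(0,1): crosses AB
  → BLOCKED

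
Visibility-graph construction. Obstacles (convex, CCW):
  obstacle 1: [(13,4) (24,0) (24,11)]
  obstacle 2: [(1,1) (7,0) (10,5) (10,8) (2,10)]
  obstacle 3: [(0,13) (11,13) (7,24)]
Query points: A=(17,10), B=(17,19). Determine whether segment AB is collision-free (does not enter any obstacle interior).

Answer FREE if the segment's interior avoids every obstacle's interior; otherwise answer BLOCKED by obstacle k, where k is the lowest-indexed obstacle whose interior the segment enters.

FREE

Obstacle 1 [(13,4) (24,0) (24,11)]:
  edge (13,4)–(24,0): clear
  edge (24,0)–(24,11): clear
  edge (24,11)–(13,4): clear
  midpoint (17,29/2) outside
  → clear
Obstacle 2 [(1,1) (7,0) (10,5) (10,8) (2,10)]:
  edge (1,1)–(7,0): clear
  edge (7,0)–(10,5): clear
  edge (10,5)–(10,8): clear
  edge (10,8)–(2,10): clear
  edge (2,10)–(1,1): clear
  midpoint (17,29/2) outside
  → clear
Obstacle 3 [(0,13) (11,13) (7,24)]:
  edge (0,13)–(11,13): clear
  edge (11,13)–(7,24): clear
  edge (7,24)–(0,13): clear
  midpoint (17,29/2) outside
  → clear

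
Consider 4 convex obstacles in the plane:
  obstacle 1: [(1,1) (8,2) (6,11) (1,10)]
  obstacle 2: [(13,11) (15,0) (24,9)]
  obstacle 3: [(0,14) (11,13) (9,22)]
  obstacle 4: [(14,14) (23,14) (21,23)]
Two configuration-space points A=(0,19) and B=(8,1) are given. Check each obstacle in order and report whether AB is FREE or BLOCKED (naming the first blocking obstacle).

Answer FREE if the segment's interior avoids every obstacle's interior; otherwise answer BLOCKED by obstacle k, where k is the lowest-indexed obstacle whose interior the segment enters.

Obstacle 1 [(1,1) (8,2) (6,11) (1,10)]:
  edge (1,1)–(8,2): crosses AB
  edge (8,2)–(6,11): clear
  edge (6,11)–(1,10): crosses AB
  edge (1,10)–(1,1): clear
  → BLOCKED
Obstacle 2 [(13,11) (15,0) (24,9)]:
  edge (13,11)–(15,0): clear
  edge (15,0)–(24,9): clear
  edge (24,9)–(13,11): clear
  midpoint (4,10) outside
  → clear
Obstacle 3 [(0,14) (11,13) (9,22)]:
  edge (0,14)–(11,13): crosses AB
  edge (11,13)–(9,22): clear
  edge (9,22)–(0,14): crosses AB
  → BLOCKED
Obstacle 4 [(14,14) (23,14) (21,23)]:
  edge (14,14)–(23,14): clear
  edge (23,14)–(21,23): clear
  edge (21,23)–(14,14): clear
  midpoint (4,10) outside
  → clear

BLOCKED by obstacle 1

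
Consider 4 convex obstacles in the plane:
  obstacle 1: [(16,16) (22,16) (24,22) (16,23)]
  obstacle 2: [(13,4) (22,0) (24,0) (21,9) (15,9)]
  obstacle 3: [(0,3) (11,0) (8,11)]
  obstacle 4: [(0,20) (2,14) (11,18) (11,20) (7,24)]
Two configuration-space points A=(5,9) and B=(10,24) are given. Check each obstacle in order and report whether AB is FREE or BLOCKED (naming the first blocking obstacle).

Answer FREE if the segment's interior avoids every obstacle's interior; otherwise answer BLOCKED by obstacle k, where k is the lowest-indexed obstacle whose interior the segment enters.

Obstacle 1 [(16,16) (22,16) (24,22) (16,23)]:
  edge (16,16)–(22,16): clear
  edge (22,16)–(24,22): clear
  edge (24,22)–(16,23): clear
  edge (16,23)–(16,16): clear
  midpoint (15/2,33/2) outside
  → clear
Obstacle 2 [(13,4) (22,0) (24,0) (21,9) (15,9)]:
  edge (13,4)–(22,0): clear
  edge (22,0)–(24,0): clear
  edge (24,0)–(21,9): clear
  edge (21,9)–(15,9): clear
  edge (15,9)–(13,4): clear
  midpoint (15/2,33/2) outside
  → clear
Obstacle 3 [(0,3) (11,0) (8,11)]:
  edge (0,3)–(11,0): clear
  edge (11,0)–(8,11): clear
  edge (8,11)–(0,3): clear
  midpoint (15/2,33/2) outside
  → clear
Obstacle 4 [(0,20) (2,14) (11,18) (11,20) (7,24)]:
  edge (0,20)–(2,14): clear
  edge (2,14)–(11,18): crosses AB
  edge (11,18)–(11,20): clear
  edge (11,20)–(7,24): crosses AB
  edge (7,24)–(0,20): clear
  → BLOCKED

BLOCKED by obstacle 4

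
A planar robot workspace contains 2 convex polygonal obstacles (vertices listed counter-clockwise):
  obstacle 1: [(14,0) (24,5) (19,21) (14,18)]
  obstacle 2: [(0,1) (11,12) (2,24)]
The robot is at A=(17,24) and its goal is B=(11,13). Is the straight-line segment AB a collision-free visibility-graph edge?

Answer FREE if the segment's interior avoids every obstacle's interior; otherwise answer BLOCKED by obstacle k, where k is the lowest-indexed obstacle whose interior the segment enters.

Obstacle 1 [(14,0) (24,5) (19,21) (14,18)]:
  edge (14,0)–(24,5): clear
  edge (24,5)–(19,21): clear
  edge (19,21)–(14,18): clear
  edge (14,18)–(14,0): clear
  midpoint (14,37/2) outside
  → clear
Obstacle 2 [(0,1) (11,12) (2,24)]:
  edge (0,1)–(11,12): clear
  edge (11,12)–(2,24): clear
  edge (2,24)–(0,1): clear
  midpoint (14,37/2) outside
  → clear

FREE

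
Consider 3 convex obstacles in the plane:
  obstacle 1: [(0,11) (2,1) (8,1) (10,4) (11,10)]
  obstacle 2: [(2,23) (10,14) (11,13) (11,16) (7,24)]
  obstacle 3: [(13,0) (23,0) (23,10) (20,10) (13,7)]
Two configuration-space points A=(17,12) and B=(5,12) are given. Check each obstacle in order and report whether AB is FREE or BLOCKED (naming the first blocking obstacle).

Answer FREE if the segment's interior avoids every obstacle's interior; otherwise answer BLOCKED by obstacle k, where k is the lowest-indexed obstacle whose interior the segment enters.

Obstacle 1 [(0,11) (2,1) (8,1) (10,4) (11,10)]:
  edge (0,11)–(2,1): clear
  edge (2,1)–(8,1): clear
  edge (8,1)–(10,4): clear
  edge (10,4)–(11,10): clear
  edge (11,10)–(0,11): clear
  midpoint (11,12) outside
  → clear
Obstacle 2 [(2,23) (10,14) (11,13) (11,16) (7,24)]:
  edge (2,23)–(10,14): clear
  edge (10,14)–(11,13): clear
  edge (11,13)–(11,16): clear
  edge (11,16)–(7,24): clear
  edge (7,24)–(2,23): clear
  midpoint (11,12) outside
  → clear
Obstacle 3 [(13,0) (23,0) (23,10) (20,10) (13,7)]:
  edge (13,0)–(23,0): clear
  edge (23,0)–(23,10): clear
  edge (23,10)–(20,10): clear
  edge (20,10)–(13,7): clear
  edge (13,7)–(13,0): clear
  midpoint (11,12) outside
  → clear

FREE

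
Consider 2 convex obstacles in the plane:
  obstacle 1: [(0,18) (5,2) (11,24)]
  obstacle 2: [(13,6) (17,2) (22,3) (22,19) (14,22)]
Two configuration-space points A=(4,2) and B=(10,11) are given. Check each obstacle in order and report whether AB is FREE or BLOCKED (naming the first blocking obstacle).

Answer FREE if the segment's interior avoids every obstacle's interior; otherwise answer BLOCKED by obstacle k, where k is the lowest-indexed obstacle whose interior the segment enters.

Obstacle 1 [(0,18) (5,2) (11,24)]:
  edge (0,18)–(5,2): crosses AB
  edge (5,2)–(11,24): crosses AB
  edge (11,24)–(0,18): clear
  → BLOCKED
Obstacle 2 [(13,6) (17,2) (22,3) (22,19) (14,22)]:
  edge (13,6)–(17,2): clear
  edge (17,2)–(22,3): clear
  edge (22,3)–(22,19): clear
  edge (22,19)–(14,22): clear
  edge (14,22)–(13,6): clear
  midpoint (7,13/2) outside
  → clear

BLOCKED by obstacle 1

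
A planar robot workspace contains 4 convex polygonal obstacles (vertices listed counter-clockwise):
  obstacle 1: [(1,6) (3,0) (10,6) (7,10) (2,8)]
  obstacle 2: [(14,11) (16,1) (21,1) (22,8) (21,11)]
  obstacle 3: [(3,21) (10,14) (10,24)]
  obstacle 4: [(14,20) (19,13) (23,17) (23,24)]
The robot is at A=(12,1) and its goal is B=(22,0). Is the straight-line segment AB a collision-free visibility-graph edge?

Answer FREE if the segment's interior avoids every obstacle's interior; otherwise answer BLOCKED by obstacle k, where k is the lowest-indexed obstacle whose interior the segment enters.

Obstacle 1 [(1,6) (3,0) (10,6) (7,10) (2,8)]:
  edge (1,6)–(3,0): clear
  edge (3,0)–(10,6): clear
  edge (10,6)–(7,10): clear
  edge (7,10)–(2,8): clear
  edge (2,8)–(1,6): clear
  midpoint (17,1/2) outside
  → clear
Obstacle 2 [(14,11) (16,1) (21,1) (22,8) (21,11)]:
  edge (14,11)–(16,1): clear
  edge (16,1)–(21,1): clear
  edge (21,1)–(22,8): clear
  edge (22,8)–(21,11): clear
  edge (21,11)–(14,11): clear
  midpoint (17,1/2) outside
  → clear
Obstacle 3 [(3,21) (10,14) (10,24)]:
  edge (3,21)–(10,14): clear
  edge (10,14)–(10,24): clear
  edge (10,24)–(3,21): clear
  midpoint (17,1/2) outside
  → clear
Obstacle 4 [(14,20) (19,13) (23,17) (23,24)]:
  edge (14,20)–(19,13): clear
  edge (19,13)–(23,17): clear
  edge (23,17)–(23,24): clear
  edge (23,24)–(14,20): clear
  midpoint (17,1/2) outside
  → clear

FREE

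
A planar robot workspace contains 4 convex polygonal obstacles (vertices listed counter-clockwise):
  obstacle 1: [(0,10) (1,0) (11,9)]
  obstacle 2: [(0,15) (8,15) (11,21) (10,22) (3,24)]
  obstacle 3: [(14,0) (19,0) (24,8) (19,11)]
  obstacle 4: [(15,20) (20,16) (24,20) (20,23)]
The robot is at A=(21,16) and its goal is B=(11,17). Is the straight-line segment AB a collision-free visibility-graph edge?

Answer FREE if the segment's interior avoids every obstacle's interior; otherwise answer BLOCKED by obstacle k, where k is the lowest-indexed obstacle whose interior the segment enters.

BLOCKED by obstacle 4

Obstacle 1 [(0,10) (1,0) (11,9)]:
  edge (0,10)–(1,0): clear
  edge (1,0)–(11,9): clear
  edge (11,9)–(0,10): clear
  midpoint (16,33/2) outside
  → clear
Obstacle 2 [(0,15) (8,15) (11,21) (10,22) (3,24)]:
  edge (0,15)–(8,15): clear
  edge (8,15)–(11,21): clear
  edge (11,21)–(10,22): clear
  edge (10,22)–(3,24): clear
  edge (3,24)–(0,15): clear
  midpoint (16,33/2) outside
  → clear
Obstacle 3 [(14,0) (19,0) (24,8) (19,11)]:
  edge (14,0)–(19,0): clear
  edge (19,0)–(24,8): clear
  edge (24,8)–(19,11): clear
  edge (19,11)–(14,0): clear
  midpoint (16,33/2) outside
  → clear
Obstacle 4 [(15,20) (20,16) (24,20) (20,23)]:
  edge (15,20)–(20,16): crosses AB
  edge (20,16)–(24,20): crosses AB
  edge (24,20)–(20,23): clear
  edge (20,23)–(15,20): clear
  → BLOCKED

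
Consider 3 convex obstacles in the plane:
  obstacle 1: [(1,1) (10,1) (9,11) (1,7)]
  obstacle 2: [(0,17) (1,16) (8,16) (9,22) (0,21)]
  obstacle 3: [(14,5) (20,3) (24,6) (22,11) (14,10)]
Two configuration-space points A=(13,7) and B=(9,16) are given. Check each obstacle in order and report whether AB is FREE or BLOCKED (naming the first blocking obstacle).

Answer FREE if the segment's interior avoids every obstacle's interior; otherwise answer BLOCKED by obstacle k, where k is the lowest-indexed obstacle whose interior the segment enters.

FREE

Obstacle 1 [(1,1) (10,1) (9,11) (1,7)]:
  edge (1,1)–(10,1): clear
  edge (10,1)–(9,11): clear
  edge (9,11)–(1,7): clear
  edge (1,7)–(1,1): clear
  midpoint (11,23/2) outside
  → clear
Obstacle 2 [(0,17) (1,16) (8,16) (9,22) (0,21)]:
  edge (0,17)–(1,16): clear
  edge (1,16)–(8,16): clear
  edge (8,16)–(9,22): clear
  edge (9,22)–(0,21): clear
  edge (0,21)–(0,17): clear
  midpoint (11,23/2) outside
  → clear
Obstacle 3 [(14,5) (20,3) (24,6) (22,11) (14,10)]:
  edge (14,5)–(20,3): clear
  edge (20,3)–(24,6): clear
  edge (24,6)–(22,11): clear
  edge (22,11)–(14,10): clear
  edge (14,10)–(14,5): clear
  midpoint (11,23/2) outside
  → clear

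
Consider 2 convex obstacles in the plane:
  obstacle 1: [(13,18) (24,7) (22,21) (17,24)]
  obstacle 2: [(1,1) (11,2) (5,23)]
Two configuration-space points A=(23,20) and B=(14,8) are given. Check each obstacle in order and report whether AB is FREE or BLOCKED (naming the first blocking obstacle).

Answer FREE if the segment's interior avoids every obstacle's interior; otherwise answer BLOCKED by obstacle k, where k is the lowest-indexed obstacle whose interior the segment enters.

Obstacle 1 [(13,18) (24,7) (22,21) (17,24)]:
  edge (13,18)–(24,7): crosses AB
  edge (24,7)–(22,21): crosses AB
  edge (22,21)–(17,24): clear
  edge (17,24)–(13,18): clear
  → BLOCKED
Obstacle 2 [(1,1) (11,2) (5,23)]:
  edge (1,1)–(11,2): clear
  edge (11,2)–(5,23): clear
  edge (5,23)–(1,1): clear
  midpoint (37/2,14) outside
  → clear

BLOCKED by obstacle 1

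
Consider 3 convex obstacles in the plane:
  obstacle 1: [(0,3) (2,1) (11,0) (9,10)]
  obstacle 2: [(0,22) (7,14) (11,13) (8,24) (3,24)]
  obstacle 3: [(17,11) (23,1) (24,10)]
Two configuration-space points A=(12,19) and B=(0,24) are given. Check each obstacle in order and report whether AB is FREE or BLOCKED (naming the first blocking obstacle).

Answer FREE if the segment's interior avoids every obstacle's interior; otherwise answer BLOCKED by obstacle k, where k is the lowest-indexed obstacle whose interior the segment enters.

BLOCKED by obstacle 2

Obstacle 1 [(0,3) (2,1) (11,0) (9,10)]:
  edge (0,3)–(2,1): clear
  edge (2,1)–(11,0): clear
  edge (11,0)–(9,10): clear
  edge (9,10)–(0,3): clear
  midpoint (6,43/2) outside
  → clear
Obstacle 2 [(0,22) (7,14) (11,13) (8,24) (3,24)]:
  edge (0,22)–(7,14): clear
  edge (7,14)–(11,13): clear
  edge (11,13)–(8,24): crosses AB
  edge (8,24)–(3,24): clear
  edge (3,24)–(0,22): crosses AB
  → BLOCKED
Obstacle 3 [(17,11) (23,1) (24,10)]:
  edge (17,11)–(23,1): clear
  edge (23,1)–(24,10): clear
  edge (24,10)–(17,11): clear
  midpoint (6,43/2) outside
  → clear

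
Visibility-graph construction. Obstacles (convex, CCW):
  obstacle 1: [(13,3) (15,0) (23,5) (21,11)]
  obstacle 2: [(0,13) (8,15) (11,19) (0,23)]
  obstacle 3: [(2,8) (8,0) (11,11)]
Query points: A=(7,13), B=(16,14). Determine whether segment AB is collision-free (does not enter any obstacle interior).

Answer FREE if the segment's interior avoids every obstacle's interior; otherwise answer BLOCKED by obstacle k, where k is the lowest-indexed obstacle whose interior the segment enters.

Obstacle 1 [(13,3) (15,0) (23,5) (21,11)]:
  edge (13,3)–(15,0): clear
  edge (15,0)–(23,5): clear
  edge (23,5)–(21,11): clear
  edge (21,11)–(13,3): clear
  midpoint (23/2,27/2) outside
  → clear
Obstacle 2 [(0,13) (8,15) (11,19) (0,23)]:
  edge (0,13)–(8,15): clear
  edge (8,15)–(11,19): clear
  edge (11,19)–(0,23): clear
  edge (0,23)–(0,13): clear
  midpoint (23/2,27/2) outside
  → clear
Obstacle 3 [(2,8) (8,0) (11,11)]:
  edge (2,8)–(8,0): clear
  edge (8,0)–(11,11): clear
  edge (11,11)–(2,8): clear
  midpoint (23/2,27/2) outside
  → clear

FREE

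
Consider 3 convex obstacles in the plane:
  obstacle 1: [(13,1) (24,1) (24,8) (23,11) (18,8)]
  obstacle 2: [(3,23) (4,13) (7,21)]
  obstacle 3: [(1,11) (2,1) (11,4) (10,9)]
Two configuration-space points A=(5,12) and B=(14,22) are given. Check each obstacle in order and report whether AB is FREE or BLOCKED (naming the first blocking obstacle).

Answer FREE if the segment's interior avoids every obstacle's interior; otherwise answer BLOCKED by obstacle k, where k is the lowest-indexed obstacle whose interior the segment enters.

Obstacle 1 [(13,1) (24,1) (24,8) (23,11) (18,8)]:
  edge (13,1)–(24,1): clear
  edge (24,1)–(24,8): clear
  edge (24,8)–(23,11): clear
  edge (23,11)–(18,8): clear
  edge (18,8)–(13,1): clear
  midpoint (19/2,17) outside
  → clear
Obstacle 2 [(3,23) (4,13) (7,21)]:
  edge (3,23)–(4,13): clear
  edge (4,13)–(7,21): clear
  edge (7,21)–(3,23): clear
  midpoint (19/2,17) outside
  → clear
Obstacle 3 [(1,11) (2,1) (11,4) (10,9)]:
  edge (1,11)–(2,1): clear
  edge (2,1)–(11,4): clear
  edge (11,4)–(10,9): clear
  edge (10,9)–(1,11): clear
  midpoint (19/2,17) outside
  → clear

FREE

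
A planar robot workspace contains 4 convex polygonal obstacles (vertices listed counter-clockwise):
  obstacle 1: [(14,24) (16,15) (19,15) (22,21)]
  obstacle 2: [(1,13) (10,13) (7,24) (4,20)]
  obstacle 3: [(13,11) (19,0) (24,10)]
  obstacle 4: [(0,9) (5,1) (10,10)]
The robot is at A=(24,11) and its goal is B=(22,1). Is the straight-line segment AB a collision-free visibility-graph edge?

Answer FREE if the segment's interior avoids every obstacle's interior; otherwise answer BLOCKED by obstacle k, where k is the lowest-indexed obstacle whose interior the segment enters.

Obstacle 1 [(14,24) (16,15) (19,15) (22,21)]:
  edge (14,24)–(16,15): clear
  edge (16,15)–(19,15): clear
  edge (19,15)–(22,21): clear
  edge (22,21)–(14,24): clear
  midpoint (23,6) outside
  → clear
Obstacle 2 [(1,13) (10,13) (7,24) (4,20)]:
  edge (1,13)–(10,13): clear
  edge (10,13)–(7,24): clear
  edge (7,24)–(4,20): clear
  edge (4,20)–(1,13): clear
  midpoint (23,6) outside
  → clear
Obstacle 3 [(13,11) (19,0) (24,10)]:
  edge (13,11)–(19,0): clear
  edge (19,0)–(24,10): crosses AB
  edge (24,10)–(13,11): crosses AB
  → BLOCKED
Obstacle 4 [(0,9) (5,1) (10,10)]:
  edge (0,9)–(5,1): clear
  edge (5,1)–(10,10): clear
  edge (10,10)–(0,9): clear
  midpoint (23,6) outside
  → clear

BLOCKED by obstacle 3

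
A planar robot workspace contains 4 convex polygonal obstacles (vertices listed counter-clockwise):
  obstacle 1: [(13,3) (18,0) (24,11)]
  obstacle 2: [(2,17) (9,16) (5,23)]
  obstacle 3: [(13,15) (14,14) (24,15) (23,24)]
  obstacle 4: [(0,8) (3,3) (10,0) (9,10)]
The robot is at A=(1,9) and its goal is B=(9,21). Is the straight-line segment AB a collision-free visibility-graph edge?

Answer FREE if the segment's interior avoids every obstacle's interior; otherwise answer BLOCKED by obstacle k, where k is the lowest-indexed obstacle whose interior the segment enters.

Obstacle 1 [(13,3) (18,0) (24,11)]:
  edge (13,3)–(18,0): clear
  edge (18,0)–(24,11): clear
  edge (24,11)–(13,3): clear
  midpoint (5,15) outside
  → clear
Obstacle 2 [(2,17) (9,16) (5,23)]:
  edge (2,17)–(9,16): crosses AB
  edge (9,16)–(5,23): crosses AB
  edge (5,23)–(2,17): clear
  → BLOCKED
Obstacle 3 [(13,15) (14,14) (24,15) (23,24)]:
  edge (13,15)–(14,14): clear
  edge (14,14)–(24,15): clear
  edge (24,15)–(23,24): clear
  edge (23,24)–(13,15): clear
  midpoint (5,15) outside
  → clear
Obstacle 4 [(0,8) (3,3) (10,0) (9,10)]:
  edge (0,8)–(3,3): clear
  edge (3,3)–(10,0): clear
  edge (10,0)–(9,10): clear
  edge (9,10)–(0,8): clear
  midpoint (5,15) outside
  → clear

BLOCKED by obstacle 2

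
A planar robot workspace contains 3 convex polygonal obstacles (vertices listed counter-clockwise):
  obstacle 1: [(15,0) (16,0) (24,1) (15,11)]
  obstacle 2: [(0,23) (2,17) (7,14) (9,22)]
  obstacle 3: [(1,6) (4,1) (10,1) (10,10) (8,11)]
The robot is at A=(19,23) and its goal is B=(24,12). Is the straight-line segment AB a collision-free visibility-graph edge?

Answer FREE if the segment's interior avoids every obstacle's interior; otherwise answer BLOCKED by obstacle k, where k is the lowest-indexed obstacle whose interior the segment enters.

Obstacle 1 [(15,0) (16,0) (24,1) (15,11)]:
  edge (15,0)–(16,0): clear
  edge (16,0)–(24,1): clear
  edge (24,1)–(15,11): clear
  edge (15,11)–(15,0): clear
  midpoint (43/2,35/2) outside
  → clear
Obstacle 2 [(0,23) (2,17) (7,14) (9,22)]:
  edge (0,23)–(2,17): clear
  edge (2,17)–(7,14): clear
  edge (7,14)–(9,22): clear
  edge (9,22)–(0,23): clear
  midpoint (43/2,35/2) outside
  → clear
Obstacle 3 [(1,6) (4,1) (10,1) (10,10) (8,11)]:
  edge (1,6)–(4,1): clear
  edge (4,1)–(10,1): clear
  edge (10,1)–(10,10): clear
  edge (10,10)–(8,11): clear
  edge (8,11)–(1,6): clear
  midpoint (43/2,35/2) outside
  → clear

FREE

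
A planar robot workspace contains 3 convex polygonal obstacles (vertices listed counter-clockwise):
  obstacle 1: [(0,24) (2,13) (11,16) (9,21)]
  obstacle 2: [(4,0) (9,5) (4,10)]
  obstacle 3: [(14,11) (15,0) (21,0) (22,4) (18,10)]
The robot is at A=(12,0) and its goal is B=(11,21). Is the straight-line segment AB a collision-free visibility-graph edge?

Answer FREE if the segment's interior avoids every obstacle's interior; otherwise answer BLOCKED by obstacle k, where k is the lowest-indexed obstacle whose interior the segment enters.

Obstacle 1 [(0,24) (2,13) (11,16) (9,21)]:
  edge (0,24)–(2,13): clear
  edge (2,13)–(11,16): clear
  edge (11,16)–(9,21): clear
  edge (9,21)–(0,24): clear
  midpoint (23/2,21/2) outside
  → clear
Obstacle 2 [(4,0) (9,5) (4,10)]:
  edge (4,0)–(9,5): clear
  edge (9,5)–(4,10): clear
  edge (4,10)–(4,0): clear
  midpoint (23/2,21/2) outside
  → clear
Obstacle 3 [(14,11) (15,0) (21,0) (22,4) (18,10)]:
  edge (14,11)–(15,0): clear
  edge (15,0)–(21,0): clear
  edge (21,0)–(22,4): clear
  edge (22,4)–(18,10): clear
  edge (18,10)–(14,11): clear
  midpoint (23/2,21/2) outside
  → clear

FREE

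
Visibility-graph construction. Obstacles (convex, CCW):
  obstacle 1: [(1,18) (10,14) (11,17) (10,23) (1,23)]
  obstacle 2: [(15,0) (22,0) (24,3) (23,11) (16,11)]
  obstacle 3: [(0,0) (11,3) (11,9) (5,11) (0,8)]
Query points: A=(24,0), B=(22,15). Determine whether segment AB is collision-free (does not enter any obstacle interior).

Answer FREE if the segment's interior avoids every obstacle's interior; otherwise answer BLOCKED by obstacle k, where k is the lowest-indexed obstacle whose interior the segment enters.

Obstacle 1 [(1,18) (10,14) (11,17) (10,23) (1,23)]:
  edge (1,18)–(10,14): clear
  edge (10,14)–(11,17): clear
  edge (11,17)–(10,23): clear
  edge (10,23)–(1,23): clear
  edge (1,23)–(1,18): clear
  midpoint (23,15/2) outside
  → clear
Obstacle 2 [(15,0) (22,0) (24,3) (23,11) (16,11)]:
  edge (15,0)–(22,0): clear
  edge (22,0)–(24,3): crosses AB
  edge (24,3)–(23,11): clear
  edge (23,11)–(16,11): crosses AB
  edge (16,11)–(15,0): clear
  → BLOCKED
Obstacle 3 [(0,0) (11,3) (11,9) (5,11) (0,8)]:
  edge (0,0)–(11,3): clear
  edge (11,3)–(11,9): clear
  edge (11,9)–(5,11): clear
  edge (5,11)–(0,8): clear
  edge (0,8)–(0,0): clear
  midpoint (23,15/2) outside
  → clear

BLOCKED by obstacle 2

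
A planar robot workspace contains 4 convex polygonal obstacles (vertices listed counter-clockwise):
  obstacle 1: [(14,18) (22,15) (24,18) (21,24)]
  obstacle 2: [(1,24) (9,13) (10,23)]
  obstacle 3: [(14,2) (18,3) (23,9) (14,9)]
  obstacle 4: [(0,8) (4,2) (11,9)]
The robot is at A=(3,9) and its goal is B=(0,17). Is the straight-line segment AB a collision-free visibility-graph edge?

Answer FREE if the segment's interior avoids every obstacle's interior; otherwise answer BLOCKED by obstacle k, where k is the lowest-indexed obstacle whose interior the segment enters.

Obstacle 1 [(14,18) (22,15) (24,18) (21,24)]:
  edge (14,18)–(22,15): clear
  edge (22,15)–(24,18): clear
  edge (24,18)–(21,24): clear
  edge (21,24)–(14,18): clear
  midpoint (3/2,13) outside
  → clear
Obstacle 2 [(1,24) (9,13) (10,23)]:
  edge (1,24)–(9,13): clear
  edge (9,13)–(10,23): clear
  edge (10,23)–(1,24): clear
  midpoint (3/2,13) outside
  → clear
Obstacle 3 [(14,2) (18,3) (23,9) (14,9)]:
  edge (14,2)–(18,3): clear
  edge (18,3)–(23,9): clear
  edge (23,9)–(14,9): clear
  edge (14,9)–(14,2): clear
  midpoint (3/2,13) outside
  → clear
Obstacle 4 [(0,8) (4,2) (11,9)]:
  edge (0,8)–(4,2): clear
  edge (4,2)–(11,9): clear
  edge (11,9)–(0,8): clear
  midpoint (3/2,13) outside
  → clear

FREE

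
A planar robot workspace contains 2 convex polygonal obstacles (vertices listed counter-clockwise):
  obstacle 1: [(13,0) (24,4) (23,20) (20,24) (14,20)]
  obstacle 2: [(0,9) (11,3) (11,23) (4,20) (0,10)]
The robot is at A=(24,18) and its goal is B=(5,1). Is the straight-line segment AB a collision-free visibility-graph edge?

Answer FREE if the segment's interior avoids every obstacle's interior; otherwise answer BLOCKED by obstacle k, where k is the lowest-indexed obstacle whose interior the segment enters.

BLOCKED by obstacle 1

Obstacle 1 [(13,0) (24,4) (23,20) (20,24) (14,20)]:
  edge (13,0)–(24,4): clear
  edge (24,4)–(23,20): crosses AB
  edge (23,20)–(20,24): clear
  edge (20,24)–(14,20): clear
  edge (14,20)–(13,0): crosses AB
  → BLOCKED
Obstacle 2 [(0,9) (11,3) (11,23) (4,20) (0,10)]:
  edge (0,9)–(11,3): crosses AB
  edge (11,3)–(11,23): crosses AB
  edge (11,23)–(4,20): clear
  edge (4,20)–(0,10): clear
  edge (0,10)–(0,9): clear
  → BLOCKED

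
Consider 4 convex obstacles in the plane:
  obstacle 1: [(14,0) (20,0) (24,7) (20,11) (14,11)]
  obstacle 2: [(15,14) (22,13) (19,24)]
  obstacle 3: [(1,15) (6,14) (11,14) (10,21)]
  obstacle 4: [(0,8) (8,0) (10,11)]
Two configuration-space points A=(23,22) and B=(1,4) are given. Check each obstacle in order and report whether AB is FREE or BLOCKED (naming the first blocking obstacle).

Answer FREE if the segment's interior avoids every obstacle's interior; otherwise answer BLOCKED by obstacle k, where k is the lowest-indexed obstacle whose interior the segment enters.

BLOCKED by obstacle 2

Obstacle 1 [(14,0) (20,0) (24,7) (20,11) (14,11)]:
  edge (14,0)–(20,0): clear
  edge (20,0)–(24,7): clear
  edge (24,7)–(20,11): clear
  edge (20,11)–(14,11): clear
  edge (14,11)–(14,0): clear
  midpoint (12,13) outside
  → clear
Obstacle 2 [(15,14) (22,13) (19,24)]:
  edge (15,14)–(22,13): clear
  edge (22,13)–(19,24): crosses AB
  edge (19,24)–(15,14): crosses AB
  → BLOCKED
Obstacle 3 [(1,15) (6,14) (11,14) (10,21)]:
  edge (1,15)–(6,14): clear
  edge (6,14)–(11,14): clear
  edge (11,14)–(10,21): clear
  edge (10,21)–(1,15): clear
  midpoint (12,13) outside
  → clear
Obstacle 4 [(0,8) (8,0) (10,11)]:
  edge (0,8)–(8,0): crosses AB
  edge (8,0)–(10,11): clear
  edge (10,11)–(0,8): crosses AB
  → BLOCKED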